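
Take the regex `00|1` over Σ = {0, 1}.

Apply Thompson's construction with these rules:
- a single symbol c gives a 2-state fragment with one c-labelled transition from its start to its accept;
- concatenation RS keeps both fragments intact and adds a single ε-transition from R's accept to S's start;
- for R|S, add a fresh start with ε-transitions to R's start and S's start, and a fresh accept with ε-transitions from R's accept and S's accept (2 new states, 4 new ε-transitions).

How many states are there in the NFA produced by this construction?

8

Per subexpression:
Each of the 3 symbol leaves contributes a 2-state fragment.
  00 — 4 states
  00|1 — 8 states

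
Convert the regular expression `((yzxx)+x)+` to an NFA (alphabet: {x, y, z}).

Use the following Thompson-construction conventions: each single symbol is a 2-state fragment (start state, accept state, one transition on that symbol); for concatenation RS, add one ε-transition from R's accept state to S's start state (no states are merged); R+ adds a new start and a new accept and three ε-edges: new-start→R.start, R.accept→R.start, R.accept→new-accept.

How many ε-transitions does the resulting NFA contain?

Building bottom-up:
Each of the 5 symbol leaves contributes 0 ε-transitions.
  yzxx = 3 ε-transitions
  (yzxx)+ = 6 ε-transitions
  (yzxx)+x = 7 ε-transitions
  ((yzxx)+x)+ = 10 ε-transitions

10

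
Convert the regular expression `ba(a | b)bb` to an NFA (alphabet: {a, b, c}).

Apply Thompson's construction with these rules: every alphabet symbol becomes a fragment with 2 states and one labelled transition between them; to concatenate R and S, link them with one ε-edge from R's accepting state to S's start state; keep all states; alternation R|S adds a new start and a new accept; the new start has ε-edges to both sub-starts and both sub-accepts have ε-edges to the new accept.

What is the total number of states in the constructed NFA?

14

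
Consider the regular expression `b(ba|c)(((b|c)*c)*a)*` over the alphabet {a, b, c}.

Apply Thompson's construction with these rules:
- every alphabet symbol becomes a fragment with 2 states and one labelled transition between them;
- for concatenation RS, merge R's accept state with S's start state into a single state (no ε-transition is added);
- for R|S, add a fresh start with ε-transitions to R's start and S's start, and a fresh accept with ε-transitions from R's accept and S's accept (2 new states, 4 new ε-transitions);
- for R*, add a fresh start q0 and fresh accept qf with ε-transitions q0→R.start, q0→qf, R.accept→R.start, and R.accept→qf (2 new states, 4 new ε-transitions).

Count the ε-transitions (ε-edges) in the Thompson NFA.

Building bottom-up:
Each of the 8 symbol leaves contributes 0 ε-transitions.
  ba → 0 ε-transitions
  ba|c → 4 ε-transitions
  b|c → 4 ε-transitions
  (b|c)* → 8 ε-transitions
  (b|c)*c → 8 ε-transitions
  ((b|c)*c)* → 12 ε-transitions
  ((b|c)*c)*a → 12 ε-transitions
  (((b|c)*c)*a)* → 16 ε-transitions
  b(ba|c)(((b|c)*c)*a)* → 20 ε-transitions

20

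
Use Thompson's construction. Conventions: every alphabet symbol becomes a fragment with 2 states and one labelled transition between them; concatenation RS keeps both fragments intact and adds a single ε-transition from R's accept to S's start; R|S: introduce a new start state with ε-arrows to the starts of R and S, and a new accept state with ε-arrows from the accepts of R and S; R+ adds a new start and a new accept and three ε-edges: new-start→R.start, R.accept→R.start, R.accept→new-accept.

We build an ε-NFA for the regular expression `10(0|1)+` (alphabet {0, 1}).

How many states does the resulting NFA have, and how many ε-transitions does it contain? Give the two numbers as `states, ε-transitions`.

12, 9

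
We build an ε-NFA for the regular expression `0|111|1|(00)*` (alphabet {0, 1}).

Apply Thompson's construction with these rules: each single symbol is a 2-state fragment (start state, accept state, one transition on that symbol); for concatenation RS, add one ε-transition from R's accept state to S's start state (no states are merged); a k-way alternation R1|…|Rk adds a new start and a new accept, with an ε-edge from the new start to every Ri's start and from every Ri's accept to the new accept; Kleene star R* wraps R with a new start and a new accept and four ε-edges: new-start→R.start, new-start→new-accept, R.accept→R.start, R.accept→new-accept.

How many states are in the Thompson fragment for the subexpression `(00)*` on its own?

Fragment for `(00)*`:
Each of the 2 symbol leaves contributes a 2-state fragment.
  00 → 4 states
  (00)* → 6 states

6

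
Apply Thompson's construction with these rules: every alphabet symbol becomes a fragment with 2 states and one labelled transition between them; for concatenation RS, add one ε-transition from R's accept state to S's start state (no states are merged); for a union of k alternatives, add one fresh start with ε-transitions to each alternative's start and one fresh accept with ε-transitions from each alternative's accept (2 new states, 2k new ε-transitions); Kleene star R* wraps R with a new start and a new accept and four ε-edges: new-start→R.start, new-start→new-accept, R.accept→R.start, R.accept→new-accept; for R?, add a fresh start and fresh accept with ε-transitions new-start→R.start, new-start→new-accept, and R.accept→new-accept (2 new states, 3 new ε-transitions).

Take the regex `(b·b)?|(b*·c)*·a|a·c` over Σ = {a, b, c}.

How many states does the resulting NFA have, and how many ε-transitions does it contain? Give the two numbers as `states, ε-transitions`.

Per subexpression:
Each of the 7 symbol leaves contributes 2 states and 0 ε-transitions.
  b·b : 4 states, 1 ε-transition
  (b·b)? : 6 states, 4 ε-transitions
  b* : 4 states, 4 ε-transitions
  b*·c : 6 states, 5 ε-transitions
  (b*·c)* : 8 states, 9 ε-transitions
  (b*·c)*·a : 10 states, 10 ε-transitions
  a·c : 4 states, 1 ε-transition
  (b·b)?|(b*·c)*·a|a·c : 22 states, 21 ε-transitions

22, 21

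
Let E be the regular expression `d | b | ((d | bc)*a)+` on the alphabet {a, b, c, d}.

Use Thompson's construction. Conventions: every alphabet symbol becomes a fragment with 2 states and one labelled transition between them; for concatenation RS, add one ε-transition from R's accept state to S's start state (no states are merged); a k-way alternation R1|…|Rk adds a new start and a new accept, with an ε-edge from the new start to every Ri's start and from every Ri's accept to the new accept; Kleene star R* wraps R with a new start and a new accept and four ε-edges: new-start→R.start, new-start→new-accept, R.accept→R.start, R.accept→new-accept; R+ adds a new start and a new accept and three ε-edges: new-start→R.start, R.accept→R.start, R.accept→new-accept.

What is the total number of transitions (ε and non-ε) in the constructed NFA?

25

By structural recursion:
Each of the 6 symbol leaves contributes 1 transition (1 symbol, 0 ε).
  bc = 3 transitions (2 symbol, 1 ε)
  d | bc = 8 transitions (3 symbol, 5 ε)
  (d | bc)* = 12 transitions (3 symbol, 9 ε)
  (d | bc)*a = 14 transitions (4 symbol, 10 ε)
  ((d | bc)*a)+ = 17 transitions (4 symbol, 13 ε)
  d | b | ((d | bc)*a)+ = 25 transitions (6 symbol, 19 ε)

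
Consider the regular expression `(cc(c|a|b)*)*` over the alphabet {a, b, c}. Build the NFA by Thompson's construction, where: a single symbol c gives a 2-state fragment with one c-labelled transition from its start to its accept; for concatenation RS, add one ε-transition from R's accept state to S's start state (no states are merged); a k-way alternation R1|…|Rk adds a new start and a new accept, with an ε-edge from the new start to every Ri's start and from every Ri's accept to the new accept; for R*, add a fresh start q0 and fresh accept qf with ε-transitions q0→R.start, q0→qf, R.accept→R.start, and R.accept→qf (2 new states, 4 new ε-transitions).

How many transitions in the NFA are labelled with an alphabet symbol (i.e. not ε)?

Recursing over subexpressions:
Each of the 5 symbol leaves contributes exactly 1 symbol transition.
  c|a|b → 3 symbol transitions
  (c|a|b)* → 3 symbol transitions
  cc(c|a|b)* → 5 symbol transitions
  (cc(c|a|b)*)* → 5 symbol transitions

5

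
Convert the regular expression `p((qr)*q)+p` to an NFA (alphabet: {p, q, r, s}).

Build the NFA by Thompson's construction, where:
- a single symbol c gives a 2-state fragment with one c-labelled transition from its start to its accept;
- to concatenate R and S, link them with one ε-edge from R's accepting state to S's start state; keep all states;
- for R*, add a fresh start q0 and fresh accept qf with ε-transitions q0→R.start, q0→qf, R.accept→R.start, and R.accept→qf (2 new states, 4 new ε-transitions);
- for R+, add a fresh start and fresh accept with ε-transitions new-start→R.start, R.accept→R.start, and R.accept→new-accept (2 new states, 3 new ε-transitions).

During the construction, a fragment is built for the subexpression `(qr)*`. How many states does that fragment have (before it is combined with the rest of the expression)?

Fragment for `(qr)*`:
Each of the 2 symbol leaves contributes a 2-state fragment.
  qr → 4 states
  (qr)* → 6 states

6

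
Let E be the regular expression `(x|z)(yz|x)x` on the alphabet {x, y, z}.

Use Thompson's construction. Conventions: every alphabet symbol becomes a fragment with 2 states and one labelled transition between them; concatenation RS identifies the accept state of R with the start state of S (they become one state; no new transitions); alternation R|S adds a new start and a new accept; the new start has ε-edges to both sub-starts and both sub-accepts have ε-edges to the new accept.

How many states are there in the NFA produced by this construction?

Building bottom-up:
Each of the 6 symbol leaves contributes a 2-state fragment.
  x|z = 6 states
  yz = 3 states
  yz|x = 7 states
  (x|z)(yz|x)x = 13 states

13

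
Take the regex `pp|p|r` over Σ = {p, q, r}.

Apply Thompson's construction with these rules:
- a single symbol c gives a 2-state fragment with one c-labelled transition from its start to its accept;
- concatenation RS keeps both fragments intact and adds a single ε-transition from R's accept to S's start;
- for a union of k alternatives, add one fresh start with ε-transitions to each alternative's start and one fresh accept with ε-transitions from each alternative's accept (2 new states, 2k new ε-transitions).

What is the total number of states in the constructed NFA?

Recursing over subexpressions:
Each of the 4 symbol leaves contributes a 2-state fragment.
  pp = 4 states
  pp|p|r = 10 states

10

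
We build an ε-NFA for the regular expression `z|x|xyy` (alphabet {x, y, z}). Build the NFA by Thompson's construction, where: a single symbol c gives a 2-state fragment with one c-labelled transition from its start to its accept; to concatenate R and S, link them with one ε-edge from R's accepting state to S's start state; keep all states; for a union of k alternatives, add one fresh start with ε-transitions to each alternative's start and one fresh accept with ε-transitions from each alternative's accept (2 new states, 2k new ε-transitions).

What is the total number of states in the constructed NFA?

12

Per subexpression:
Each of the 5 symbol leaves contributes a 2-state fragment.
  xyy — 6 states
  z|x|xyy — 12 states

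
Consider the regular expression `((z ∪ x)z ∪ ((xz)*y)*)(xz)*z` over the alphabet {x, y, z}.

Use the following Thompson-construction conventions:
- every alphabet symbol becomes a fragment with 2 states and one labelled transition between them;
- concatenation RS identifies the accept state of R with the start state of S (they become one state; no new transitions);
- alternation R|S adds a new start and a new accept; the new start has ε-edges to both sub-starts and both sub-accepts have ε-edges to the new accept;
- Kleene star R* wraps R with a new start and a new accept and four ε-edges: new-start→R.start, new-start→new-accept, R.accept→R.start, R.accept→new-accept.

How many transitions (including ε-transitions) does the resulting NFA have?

29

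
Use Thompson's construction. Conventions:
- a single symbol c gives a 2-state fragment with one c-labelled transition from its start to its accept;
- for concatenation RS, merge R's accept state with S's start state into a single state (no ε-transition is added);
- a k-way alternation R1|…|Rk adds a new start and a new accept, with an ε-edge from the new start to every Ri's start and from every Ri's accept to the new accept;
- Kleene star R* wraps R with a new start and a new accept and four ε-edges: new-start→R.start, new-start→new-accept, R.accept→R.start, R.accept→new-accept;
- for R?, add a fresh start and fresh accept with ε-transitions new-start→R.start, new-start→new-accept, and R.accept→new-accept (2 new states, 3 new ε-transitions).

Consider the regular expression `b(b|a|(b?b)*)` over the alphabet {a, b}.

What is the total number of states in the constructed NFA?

Per subexpression:
Each of the 5 symbol leaves contributes a 2-state fragment.
  b? : 4 states
  b?b : 5 states
  (b?b)* : 7 states
  b|a|(b?b)* : 13 states
  b(b|a|(b?b)*) : 14 states

14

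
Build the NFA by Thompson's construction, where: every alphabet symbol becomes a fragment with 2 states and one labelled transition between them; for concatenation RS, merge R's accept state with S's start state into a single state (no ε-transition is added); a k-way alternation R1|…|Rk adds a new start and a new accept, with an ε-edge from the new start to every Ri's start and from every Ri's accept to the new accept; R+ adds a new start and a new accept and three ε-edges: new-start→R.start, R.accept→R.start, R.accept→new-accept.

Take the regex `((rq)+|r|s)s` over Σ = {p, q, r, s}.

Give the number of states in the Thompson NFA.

12

Bottom-up over the parse tree:
Each of the 5 symbol leaves contributes a 2-state fragment.
  rq → 3 states
  (rq)+ → 5 states
  (rq)+|r|s → 11 states
  ((rq)+|r|s)s → 12 states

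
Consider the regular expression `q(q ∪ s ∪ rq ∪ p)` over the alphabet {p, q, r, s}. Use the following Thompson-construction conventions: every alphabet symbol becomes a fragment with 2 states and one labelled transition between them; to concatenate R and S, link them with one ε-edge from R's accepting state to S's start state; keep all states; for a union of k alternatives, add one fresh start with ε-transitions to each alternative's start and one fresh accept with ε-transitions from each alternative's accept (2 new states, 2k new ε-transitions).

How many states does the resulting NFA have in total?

Recursing over subexpressions:
Each of the 6 symbol leaves contributes a 2-state fragment.
  rq : 4 states
  q ∪ s ∪ rq ∪ p : 12 states
  q(q ∪ s ∪ rq ∪ p) : 14 states

14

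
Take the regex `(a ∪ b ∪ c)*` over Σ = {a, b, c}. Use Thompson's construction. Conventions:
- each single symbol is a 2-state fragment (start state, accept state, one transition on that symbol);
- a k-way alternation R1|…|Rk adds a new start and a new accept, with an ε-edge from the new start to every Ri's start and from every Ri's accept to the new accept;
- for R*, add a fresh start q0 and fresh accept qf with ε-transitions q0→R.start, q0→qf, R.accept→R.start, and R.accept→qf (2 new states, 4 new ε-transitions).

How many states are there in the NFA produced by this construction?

10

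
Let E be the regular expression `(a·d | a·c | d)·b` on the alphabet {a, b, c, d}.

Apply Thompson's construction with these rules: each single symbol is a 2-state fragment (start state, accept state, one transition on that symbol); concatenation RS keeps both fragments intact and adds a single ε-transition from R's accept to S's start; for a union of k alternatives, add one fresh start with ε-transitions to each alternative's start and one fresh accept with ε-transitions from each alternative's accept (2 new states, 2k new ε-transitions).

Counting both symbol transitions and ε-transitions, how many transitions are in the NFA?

15

Bottom-up over the parse tree:
Each of the 6 symbol leaves contributes 1 transition (1 symbol, 0 ε).
  a·d : 3 transitions (2 symbol, 1 ε)
  a·c : 3 transitions (2 symbol, 1 ε)
  a·d | a·c | d : 13 transitions (5 symbol, 8 ε)
  (a·d | a·c | d)·b : 15 transitions (6 symbol, 9 ε)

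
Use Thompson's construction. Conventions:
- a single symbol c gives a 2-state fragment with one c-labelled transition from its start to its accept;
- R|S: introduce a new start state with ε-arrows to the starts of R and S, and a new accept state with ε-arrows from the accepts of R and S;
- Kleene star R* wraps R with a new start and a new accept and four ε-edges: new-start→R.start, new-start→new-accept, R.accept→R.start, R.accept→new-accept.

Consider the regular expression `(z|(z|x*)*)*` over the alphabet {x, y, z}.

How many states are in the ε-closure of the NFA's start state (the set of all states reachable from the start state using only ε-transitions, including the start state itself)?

Let C(F) = |ε-closure(F.start)| within fragment F, and note whether F accepts ε. Symbol fragments have C = 1 and do not accept ε. Then:
  x* : the star's fresh start ε-reaches both the body's start and the fresh accept: |closure| = 2 + 1 = 3
  z|x* : new start ε-reaches every alternative's start; at least one alternative accepts ε, so the union's new accept is reached too: |closure| = 1 + 1 + 3 + 1 = 6
  (z|x*)* : new start has ε-edges to the inner start and to the new accept, so |closure| = 2 + 6 = 8
  z|(z|x*)* : |closure| = 1 (new start) + (1 + 8) + 1 (new accept, since some branch ε-reaches its own accept) = 11
  (z|(z|x*)*)* : |closure| = 1 (new start) + 11 (body) + 1 (new accept) = 13

13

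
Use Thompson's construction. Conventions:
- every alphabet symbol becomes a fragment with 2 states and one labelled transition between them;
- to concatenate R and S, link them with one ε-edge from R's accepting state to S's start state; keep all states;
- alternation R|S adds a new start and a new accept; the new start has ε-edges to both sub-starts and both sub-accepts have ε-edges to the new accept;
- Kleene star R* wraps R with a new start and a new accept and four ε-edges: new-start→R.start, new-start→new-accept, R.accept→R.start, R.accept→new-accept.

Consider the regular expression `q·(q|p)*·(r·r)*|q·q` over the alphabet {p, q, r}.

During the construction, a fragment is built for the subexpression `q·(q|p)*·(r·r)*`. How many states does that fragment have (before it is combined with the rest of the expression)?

16

Fragment for `q·(q|p)*·(r·r)*`:
Each of the 5 symbol leaves contributes a 2-state fragment.
  q|p = 6 states
  (q|p)* = 8 states
  r·r = 4 states
  (r·r)* = 6 states
  q·(q|p)*·(r·r)* = 16 states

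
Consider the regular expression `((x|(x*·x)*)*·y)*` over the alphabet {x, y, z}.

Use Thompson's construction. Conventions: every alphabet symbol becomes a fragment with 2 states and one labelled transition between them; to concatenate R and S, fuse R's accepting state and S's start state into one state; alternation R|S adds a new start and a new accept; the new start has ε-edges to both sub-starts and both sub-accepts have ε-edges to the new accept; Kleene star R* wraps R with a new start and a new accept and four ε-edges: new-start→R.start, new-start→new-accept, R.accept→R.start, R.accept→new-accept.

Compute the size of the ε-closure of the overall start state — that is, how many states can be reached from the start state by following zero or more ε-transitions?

12

Let C(F) = |ε-closure(F.start)| within fragment F, and note whether F accepts ε. Symbol fragments have C = 1 and do not accept ε. Then:
  x* — new start has ε-edges to the inner start and to the new accept, so |closure| = 2 + 1 = 3
  x*·x — the left operand accepts ε, so the closure extends into the next operand (the shared merged state is already counted); |closure| = 3 + (1−1) = 3
  (x*·x)* — the star's fresh start ε-reaches both the body's start and the fresh accept: |closure| = 2 + 3 = 5
  x|(x*·x)* — new start ε-reaches every alternative's start; at least one alternative accepts ε, so the union's new accept is reached too: |closure| = 1 + 1 + 5 + 1 = 8
  (x|(x*·x)*)* — new start has ε-edges to the inner start and to the new accept, so |closure| = 2 + 8 = 10
  (x|(x*·x)*)*·y — |closure| = 10 + (1−1) = 10 (closure spills across the concat boundary because the left factor accepts ε)
  ((x|(x*·x)*)*·y)* — the star's fresh start ε-reaches both the body's start and the fresh accept: |closure| = 2 + 10 = 12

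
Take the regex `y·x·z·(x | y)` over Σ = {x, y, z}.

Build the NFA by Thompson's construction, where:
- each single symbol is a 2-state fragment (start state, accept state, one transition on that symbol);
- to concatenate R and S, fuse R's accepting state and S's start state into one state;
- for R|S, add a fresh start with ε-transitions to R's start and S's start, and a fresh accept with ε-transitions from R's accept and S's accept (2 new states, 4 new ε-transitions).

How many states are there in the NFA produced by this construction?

9

Recursing over subexpressions:
Each of the 5 symbol leaves contributes a 2-state fragment.
  x | y → 6 states
  y·x·z·(x | y) → 9 states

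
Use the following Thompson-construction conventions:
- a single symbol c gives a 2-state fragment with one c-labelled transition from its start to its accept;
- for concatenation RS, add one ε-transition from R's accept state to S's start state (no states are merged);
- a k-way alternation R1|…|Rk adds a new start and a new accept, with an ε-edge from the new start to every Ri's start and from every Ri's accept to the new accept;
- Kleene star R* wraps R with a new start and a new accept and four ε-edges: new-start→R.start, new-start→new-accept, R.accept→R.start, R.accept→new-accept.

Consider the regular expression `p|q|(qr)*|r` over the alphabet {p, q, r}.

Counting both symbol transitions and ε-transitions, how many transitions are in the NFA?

Per subexpression:
Each of the 5 symbol leaves contributes 1 transition (1 symbol, 0 ε).
  qr → 3 transitions (2 symbol, 1 ε)
  (qr)* → 7 transitions (2 symbol, 5 ε)
  p|q|(qr)*|r → 18 transitions (5 symbol, 13 ε)

18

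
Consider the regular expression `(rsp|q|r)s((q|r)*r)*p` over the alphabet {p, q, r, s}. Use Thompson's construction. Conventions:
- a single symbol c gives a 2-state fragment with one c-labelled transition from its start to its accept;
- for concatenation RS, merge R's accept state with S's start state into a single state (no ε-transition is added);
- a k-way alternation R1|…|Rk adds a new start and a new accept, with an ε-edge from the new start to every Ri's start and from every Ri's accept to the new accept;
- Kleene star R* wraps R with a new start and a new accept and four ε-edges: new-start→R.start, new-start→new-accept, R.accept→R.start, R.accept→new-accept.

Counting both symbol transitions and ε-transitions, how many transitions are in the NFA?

Recursing over subexpressions:
Each of the 10 symbol leaves contributes 1 transition (1 symbol, 0 ε).
  rsp = 3 transitions (3 symbol, 0 ε)
  rsp|q|r = 11 transitions (5 symbol, 6 ε)
  q|r = 6 transitions (2 symbol, 4 ε)
  (q|r)* = 10 transitions (2 symbol, 8 ε)
  (q|r)*r = 11 transitions (3 symbol, 8 ε)
  ((q|r)*r)* = 15 transitions (3 symbol, 12 ε)
  (rsp|q|r)s((q|r)*r)*p = 28 transitions (10 symbol, 18 ε)

28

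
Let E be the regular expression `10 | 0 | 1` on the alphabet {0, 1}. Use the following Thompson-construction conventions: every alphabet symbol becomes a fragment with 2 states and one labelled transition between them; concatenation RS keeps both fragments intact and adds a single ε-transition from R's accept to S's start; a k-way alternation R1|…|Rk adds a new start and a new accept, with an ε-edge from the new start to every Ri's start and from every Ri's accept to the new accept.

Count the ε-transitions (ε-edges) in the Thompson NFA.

By structural recursion:
Each of the 4 symbol leaves contributes 0 ε-transitions.
  10 — 1 ε-transition
  10 | 0 | 1 — 7 ε-transitions

7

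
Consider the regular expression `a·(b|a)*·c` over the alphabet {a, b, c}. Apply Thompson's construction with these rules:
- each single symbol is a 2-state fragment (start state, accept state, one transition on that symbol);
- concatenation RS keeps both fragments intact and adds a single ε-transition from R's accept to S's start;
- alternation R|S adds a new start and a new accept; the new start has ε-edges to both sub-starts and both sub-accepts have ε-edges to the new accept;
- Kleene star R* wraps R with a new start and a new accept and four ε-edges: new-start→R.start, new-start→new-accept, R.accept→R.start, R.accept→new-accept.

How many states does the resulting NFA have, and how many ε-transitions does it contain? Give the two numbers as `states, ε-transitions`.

Bottom-up over the parse tree:
Each of the 4 symbol leaves contributes 2 states and 0 ε-transitions.
  b|a → 6 states, 4 ε-transitions
  (b|a)* → 8 states, 8 ε-transitions
  a·(b|a)*·c → 12 states, 10 ε-transitions

12, 10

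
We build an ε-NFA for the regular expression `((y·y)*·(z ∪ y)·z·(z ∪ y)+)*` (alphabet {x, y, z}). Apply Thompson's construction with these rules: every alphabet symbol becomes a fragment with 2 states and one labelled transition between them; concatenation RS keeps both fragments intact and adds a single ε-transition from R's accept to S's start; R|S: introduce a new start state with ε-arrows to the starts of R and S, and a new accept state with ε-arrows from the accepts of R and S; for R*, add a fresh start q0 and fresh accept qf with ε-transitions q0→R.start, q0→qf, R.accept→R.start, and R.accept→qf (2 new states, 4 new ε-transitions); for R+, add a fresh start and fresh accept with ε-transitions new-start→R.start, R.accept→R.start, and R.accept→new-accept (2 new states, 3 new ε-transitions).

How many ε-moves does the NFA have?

23

Bottom-up over the parse tree:
Each of the 7 symbol leaves contributes 0 ε-transitions.
  y·y → 1 ε-transition
  (y·y)* → 5 ε-transitions
  z ∪ y → 4 ε-transitions
  z ∪ y → 4 ε-transitions
  (z ∪ y)+ → 7 ε-transitions
  (y·y)*·(z ∪ y)·z·(z ∪ y)+ → 19 ε-transitions
  ((y·y)*·(z ∪ y)·z·(z ∪ y)+)* → 23 ε-transitions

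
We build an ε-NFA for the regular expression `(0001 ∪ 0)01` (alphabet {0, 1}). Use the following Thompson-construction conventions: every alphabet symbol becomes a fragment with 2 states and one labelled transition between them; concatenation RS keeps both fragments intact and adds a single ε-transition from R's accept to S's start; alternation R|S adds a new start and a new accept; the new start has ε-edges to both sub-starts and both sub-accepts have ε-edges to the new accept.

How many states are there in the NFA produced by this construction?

16

Recursing over subexpressions:
Each of the 7 symbol leaves contributes a 2-state fragment.
  0001 = 8 states
  0001 ∪ 0 = 12 states
  (0001 ∪ 0)01 = 16 states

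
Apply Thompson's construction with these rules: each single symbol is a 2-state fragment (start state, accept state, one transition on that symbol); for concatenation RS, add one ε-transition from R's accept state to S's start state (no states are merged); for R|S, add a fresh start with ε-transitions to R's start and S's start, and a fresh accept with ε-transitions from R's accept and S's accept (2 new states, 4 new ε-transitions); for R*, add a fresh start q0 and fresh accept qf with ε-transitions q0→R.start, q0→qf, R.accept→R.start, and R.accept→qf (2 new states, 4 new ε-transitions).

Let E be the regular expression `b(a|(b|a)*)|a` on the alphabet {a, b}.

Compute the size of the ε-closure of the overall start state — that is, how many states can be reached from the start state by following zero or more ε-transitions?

3

Compute the ε-closure size of each fragment's start state recursively; a symbol fragment's start has no outgoing ε-edge, so its closure is just itself (size 1).
  b|a : C = 1 + 1 + 1 = 3 (the new accept is not ε-reachable since no branch accepts ε)
  (b|a)* : new start has ε-edges to the inner start and to the new accept, so C = 2 + 3 = 5
  a|(b|a)* : new start ε-reaches every alternative's start; at least one alternative accepts ε, so the union's new accept is reached too: C = 1 + 1 + 5 + 1 = 8
  b(a|(b|a)*) : same as the first factor's closure: C = 1
  b(a|(b|a)*)|a : C = 1 + 1 + 1 = 3 (the new accept is not ε-reachable since no branch accepts ε)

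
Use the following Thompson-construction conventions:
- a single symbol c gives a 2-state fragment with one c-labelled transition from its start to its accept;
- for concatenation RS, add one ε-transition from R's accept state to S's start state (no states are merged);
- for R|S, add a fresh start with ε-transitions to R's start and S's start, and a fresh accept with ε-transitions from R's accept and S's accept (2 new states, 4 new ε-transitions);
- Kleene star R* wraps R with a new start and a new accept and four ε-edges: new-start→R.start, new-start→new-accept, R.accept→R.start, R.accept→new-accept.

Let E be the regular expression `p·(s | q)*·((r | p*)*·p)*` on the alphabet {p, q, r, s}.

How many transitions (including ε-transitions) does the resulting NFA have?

33

Building bottom-up:
Each of the 6 symbol leaves contributes 1 transition (1 symbol, 0 ε).
  s | q : 6 transitions (2 symbol, 4 ε)
  (s | q)* : 10 transitions (2 symbol, 8 ε)
  p* : 5 transitions (1 symbol, 4 ε)
  r | p* : 10 transitions (2 symbol, 8 ε)
  (r | p*)* : 14 transitions (2 symbol, 12 ε)
  (r | p*)*·p : 16 transitions (3 symbol, 13 ε)
  ((r | p*)*·p)* : 20 transitions (3 symbol, 17 ε)
  p·(s | q)*·((r | p*)*·p)* : 33 transitions (6 symbol, 27 ε)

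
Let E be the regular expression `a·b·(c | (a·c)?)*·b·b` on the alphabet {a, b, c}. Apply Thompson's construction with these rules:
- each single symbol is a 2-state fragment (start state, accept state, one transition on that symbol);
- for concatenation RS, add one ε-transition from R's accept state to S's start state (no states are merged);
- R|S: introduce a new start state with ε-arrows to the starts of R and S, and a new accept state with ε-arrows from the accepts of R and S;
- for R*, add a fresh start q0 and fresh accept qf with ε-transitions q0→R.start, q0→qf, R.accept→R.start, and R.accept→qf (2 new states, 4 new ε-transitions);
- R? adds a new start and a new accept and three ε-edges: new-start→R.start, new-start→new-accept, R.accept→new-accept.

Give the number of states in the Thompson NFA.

20

Building bottom-up:
Each of the 7 symbol leaves contributes a 2-state fragment.
  a·c : 4 states
  (a·c)? : 6 states
  c | (a·c)? : 10 states
  (c | (a·c)?)* : 12 states
  a·b·(c | (a·c)?)*·b·b : 20 states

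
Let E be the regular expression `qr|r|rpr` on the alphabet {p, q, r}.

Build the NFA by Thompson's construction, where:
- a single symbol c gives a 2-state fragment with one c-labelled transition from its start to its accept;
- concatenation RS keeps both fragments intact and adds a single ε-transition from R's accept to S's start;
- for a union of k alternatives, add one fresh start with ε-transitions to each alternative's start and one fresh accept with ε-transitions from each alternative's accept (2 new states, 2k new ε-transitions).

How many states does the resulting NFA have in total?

Recursing over subexpressions:
Each of the 6 symbol leaves contributes a 2-state fragment.
  qr = 4 states
  rpr = 6 states
  qr|r|rpr = 14 states

14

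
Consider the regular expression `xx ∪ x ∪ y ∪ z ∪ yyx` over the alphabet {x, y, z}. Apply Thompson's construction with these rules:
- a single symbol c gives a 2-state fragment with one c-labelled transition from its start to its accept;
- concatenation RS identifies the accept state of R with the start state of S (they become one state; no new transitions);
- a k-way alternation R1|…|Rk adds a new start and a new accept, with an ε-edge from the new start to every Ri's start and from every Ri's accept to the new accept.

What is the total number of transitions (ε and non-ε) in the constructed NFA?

18

Building bottom-up:
Each of the 8 symbol leaves contributes 1 transition (1 symbol, 0 ε).
  xx : 2 transitions (2 symbol, 0 ε)
  yyx : 3 transitions (3 symbol, 0 ε)
  xx ∪ x ∪ y ∪ z ∪ yyx : 18 transitions (8 symbol, 10 ε)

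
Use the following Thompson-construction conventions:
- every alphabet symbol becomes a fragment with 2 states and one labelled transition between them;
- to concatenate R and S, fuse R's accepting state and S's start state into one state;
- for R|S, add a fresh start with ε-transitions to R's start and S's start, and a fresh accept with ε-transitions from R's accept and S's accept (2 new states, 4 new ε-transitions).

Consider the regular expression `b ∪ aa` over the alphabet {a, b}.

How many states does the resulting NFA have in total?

7

Per subexpression:
Each of the 3 symbol leaves contributes a 2-state fragment.
  aa — 3 states
  b ∪ aa — 7 states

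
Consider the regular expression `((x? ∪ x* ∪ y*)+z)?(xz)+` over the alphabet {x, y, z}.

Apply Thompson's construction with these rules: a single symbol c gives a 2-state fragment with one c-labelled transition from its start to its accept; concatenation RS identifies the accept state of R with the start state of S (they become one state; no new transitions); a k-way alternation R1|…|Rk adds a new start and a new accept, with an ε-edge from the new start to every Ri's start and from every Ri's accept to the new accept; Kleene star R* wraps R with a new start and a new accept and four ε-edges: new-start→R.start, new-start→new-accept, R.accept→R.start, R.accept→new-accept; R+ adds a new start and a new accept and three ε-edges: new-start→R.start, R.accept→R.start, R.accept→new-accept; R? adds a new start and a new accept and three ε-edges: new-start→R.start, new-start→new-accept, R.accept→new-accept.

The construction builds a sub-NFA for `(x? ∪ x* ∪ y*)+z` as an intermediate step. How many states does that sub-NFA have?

Fragment for `(x? ∪ x* ∪ y*)+z`:
Each of the 4 symbol leaves contributes a 2-state fragment.
  x? → 4 states
  x* → 4 states
  y* → 4 states
  x? ∪ x* ∪ y* → 14 states
  (x? ∪ x* ∪ y*)+ → 16 states
  (x? ∪ x* ∪ y*)+z → 17 states

17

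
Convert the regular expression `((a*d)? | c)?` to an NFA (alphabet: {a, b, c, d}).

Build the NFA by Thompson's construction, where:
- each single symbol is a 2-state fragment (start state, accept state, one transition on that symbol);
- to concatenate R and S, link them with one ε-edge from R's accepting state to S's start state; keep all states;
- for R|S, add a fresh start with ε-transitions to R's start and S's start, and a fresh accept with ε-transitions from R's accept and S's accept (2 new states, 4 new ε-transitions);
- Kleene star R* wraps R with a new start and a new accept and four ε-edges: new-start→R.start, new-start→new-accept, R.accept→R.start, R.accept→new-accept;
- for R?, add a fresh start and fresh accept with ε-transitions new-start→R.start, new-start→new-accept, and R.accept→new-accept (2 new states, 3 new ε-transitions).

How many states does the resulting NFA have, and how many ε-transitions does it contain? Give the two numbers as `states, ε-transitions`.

Per subexpression:
Each of the 3 symbol leaves contributes 2 states and 0 ε-transitions.
  a* — 4 states, 4 ε-transitions
  a*d — 6 states, 5 ε-transitions
  (a*d)? — 8 states, 8 ε-transitions
  (a*d)? | c — 12 states, 12 ε-transitions
  ((a*d)? | c)? — 14 states, 15 ε-transitions

14, 15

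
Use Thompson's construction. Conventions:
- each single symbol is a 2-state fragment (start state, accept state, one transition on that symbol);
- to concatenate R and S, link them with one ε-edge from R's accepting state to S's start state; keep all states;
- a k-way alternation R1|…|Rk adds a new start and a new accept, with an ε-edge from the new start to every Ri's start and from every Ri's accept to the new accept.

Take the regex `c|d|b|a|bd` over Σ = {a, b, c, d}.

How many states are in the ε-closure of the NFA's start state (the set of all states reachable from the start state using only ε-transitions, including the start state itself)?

Work bottom-up. For each fragment F, track |ε-closure(F.start)| and whether F's accept lies in that closure (i.e. whether F accepts ε). A single-symbol fragment has closure size 1 and does not accept ε.
  bd — C equals the left operand's closure size = 1 (its accept is not ε-reachable, so the closure stops there)
  c|d|b|a|bd — new start ε-reaches every alternative's start; none of them accept ε, so the new accept is not reached: C = 1 + 1 + 1 + 1 + 1 + 1 = 6

6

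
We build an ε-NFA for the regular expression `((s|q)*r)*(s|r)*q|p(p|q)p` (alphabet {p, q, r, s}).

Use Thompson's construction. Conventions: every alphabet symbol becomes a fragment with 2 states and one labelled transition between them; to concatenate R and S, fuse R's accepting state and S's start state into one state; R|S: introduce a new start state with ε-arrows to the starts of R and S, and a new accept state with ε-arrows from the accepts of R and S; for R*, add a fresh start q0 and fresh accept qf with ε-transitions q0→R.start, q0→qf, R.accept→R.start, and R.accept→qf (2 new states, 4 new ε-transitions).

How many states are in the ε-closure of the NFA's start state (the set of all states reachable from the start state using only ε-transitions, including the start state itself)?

13

Let C(F) = |ε-closure(F.start)| within fragment F, and note whether F accepts ε. Symbol fragments have C = 1 and do not accept ε. Then:
  s|q → new start ε-reaches every alternative's start; none of them accept ε, so the new accept is not reached: |ε-closure| = 1 + 1 + 1 = 3
  (s|q)* → |ε-closure| = 1 (new start) + 3 (body) + 1 (new accept) = 5
  (s|q)*r → the left operand accepts ε, so the closure extends into the next operand (the shared merged state is already counted); |ε-closure| = 5 + (1−1) = 5
  ((s|q)*r)* → the star's fresh start ε-reaches both the body's start and the fresh accept: |ε-closure| = 2 + 5 = 7
  s|r → new start ε-reaches every alternative's start; none of them accept ε, so the new accept is not reached: |ε-closure| = 1 + 1 + 1 = 3
  (s|r)* → |ε-closure| = 1 (new start) + 3 (body) + 1 (new accept) = 5
  ((s|q)*r)*(s|r)*q → the left operand accepts ε, so the closure extends into the next operand (the shared merged state is already counted); |ε-closure| = 7 + (5−1) + (1−1) = 11
  p|q → |ε-closure| = 1 + 1 + 1 = 3 (the new accept is not ε-reachable since no branch accepts ε)
  p(p|q)p → |ε-closure| equals the left operand's closure size = 1 (its accept is not ε-reachable, so the closure stops there)
  ((s|q)*r)*(s|r)*q|p(p|q)p → new start ε-reaches every alternative's start; none of them accept ε, so the new accept is not reached: |ε-closure| = 1 + 11 + 1 = 13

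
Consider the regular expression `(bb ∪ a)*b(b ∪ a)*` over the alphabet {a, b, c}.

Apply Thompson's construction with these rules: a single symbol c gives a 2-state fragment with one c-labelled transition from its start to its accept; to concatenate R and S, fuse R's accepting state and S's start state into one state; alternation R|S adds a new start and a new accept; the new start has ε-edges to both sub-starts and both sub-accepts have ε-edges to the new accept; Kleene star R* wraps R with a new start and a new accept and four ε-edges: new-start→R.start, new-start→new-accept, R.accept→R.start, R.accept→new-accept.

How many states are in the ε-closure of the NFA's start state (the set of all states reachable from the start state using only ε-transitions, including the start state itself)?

5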